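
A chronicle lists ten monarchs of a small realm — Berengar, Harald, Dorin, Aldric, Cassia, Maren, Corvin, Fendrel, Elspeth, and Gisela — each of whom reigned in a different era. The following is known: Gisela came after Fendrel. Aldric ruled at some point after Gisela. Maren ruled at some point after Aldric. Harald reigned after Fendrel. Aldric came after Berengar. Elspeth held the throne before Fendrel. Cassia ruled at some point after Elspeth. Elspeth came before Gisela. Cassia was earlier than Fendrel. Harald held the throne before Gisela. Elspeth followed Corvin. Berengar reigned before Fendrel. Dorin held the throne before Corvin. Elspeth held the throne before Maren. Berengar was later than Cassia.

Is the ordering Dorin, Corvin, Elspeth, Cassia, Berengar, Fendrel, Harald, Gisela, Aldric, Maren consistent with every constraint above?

yes

Check each stated constraint against the proposed order — e.g. Elspeth is ahead of Gisela; Elspeth is ahead of Maren. Every pair is in the required order; nothing is violated.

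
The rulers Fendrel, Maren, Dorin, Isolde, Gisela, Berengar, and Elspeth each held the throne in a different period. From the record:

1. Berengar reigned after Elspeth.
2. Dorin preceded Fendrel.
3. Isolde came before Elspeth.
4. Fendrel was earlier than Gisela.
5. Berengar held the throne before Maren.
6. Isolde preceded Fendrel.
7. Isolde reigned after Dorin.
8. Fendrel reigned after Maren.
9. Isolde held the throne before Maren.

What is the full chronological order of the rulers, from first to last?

The constraints fix every adjacent pair, so only one ordering works:
Dorin → Isolde → Elspeth → Berengar → Maren → Fendrel → Gisela.

Dorin, Isolde, Elspeth, Berengar, Maren, Fendrel, Gisela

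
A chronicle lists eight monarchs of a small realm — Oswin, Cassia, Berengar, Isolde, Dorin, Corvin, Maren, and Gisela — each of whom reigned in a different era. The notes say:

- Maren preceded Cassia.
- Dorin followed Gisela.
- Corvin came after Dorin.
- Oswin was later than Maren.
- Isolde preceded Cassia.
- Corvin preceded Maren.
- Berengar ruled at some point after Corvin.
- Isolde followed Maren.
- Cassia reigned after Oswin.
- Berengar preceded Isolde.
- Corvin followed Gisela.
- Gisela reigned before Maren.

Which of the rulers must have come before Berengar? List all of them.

Corvin, Dorin, Gisela

Directly stated before Berengar: Corvin.
Dorin reaches Berengar via Dorin → Corvin → Berengar.
Gisela reaches Berengar via Gisela → Corvin → Berengar.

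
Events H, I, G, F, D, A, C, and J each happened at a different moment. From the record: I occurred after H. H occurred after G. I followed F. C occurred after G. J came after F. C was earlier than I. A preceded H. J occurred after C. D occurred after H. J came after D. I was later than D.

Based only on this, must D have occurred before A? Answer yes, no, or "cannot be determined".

no

Tracing the constraints gives A → H → D, so A must come before D.
That means D cannot be before A.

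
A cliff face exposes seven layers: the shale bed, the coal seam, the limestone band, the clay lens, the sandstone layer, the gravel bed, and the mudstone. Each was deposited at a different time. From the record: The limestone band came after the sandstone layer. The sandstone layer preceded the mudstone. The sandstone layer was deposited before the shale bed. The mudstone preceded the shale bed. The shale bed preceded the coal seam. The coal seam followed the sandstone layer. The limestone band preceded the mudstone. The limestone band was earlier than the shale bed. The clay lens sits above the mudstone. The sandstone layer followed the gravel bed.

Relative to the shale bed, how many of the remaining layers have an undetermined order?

Forced before the shale bed: the gravel bed, the limestone band, the mudstone, and the sandstone layer; forced after the shale bed: the coal seam.
That leaves the clay lens with no forced order relative to the shale bed — 1.

1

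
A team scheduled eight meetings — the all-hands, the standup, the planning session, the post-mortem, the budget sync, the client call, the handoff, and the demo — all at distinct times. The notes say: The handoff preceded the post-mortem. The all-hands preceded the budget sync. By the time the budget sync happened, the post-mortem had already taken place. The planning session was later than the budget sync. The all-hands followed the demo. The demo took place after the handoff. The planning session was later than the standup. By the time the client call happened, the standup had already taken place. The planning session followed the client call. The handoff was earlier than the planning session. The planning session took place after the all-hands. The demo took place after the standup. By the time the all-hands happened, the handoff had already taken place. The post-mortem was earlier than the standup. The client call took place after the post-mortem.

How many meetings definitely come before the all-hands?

Directly stated before the all-hands: the demo and the handoff.
The post-mortem reaches the all-hands via the post-mortem → the standup → the demo → the all-hands.
The standup reaches the all-hands via the standup → the demo → the all-hands.
No chain forces the budget sync (or any of the others) ahead of the all-hands.
That's the demo, the handoff, the post-mortem, and the standup — 4 in all.

4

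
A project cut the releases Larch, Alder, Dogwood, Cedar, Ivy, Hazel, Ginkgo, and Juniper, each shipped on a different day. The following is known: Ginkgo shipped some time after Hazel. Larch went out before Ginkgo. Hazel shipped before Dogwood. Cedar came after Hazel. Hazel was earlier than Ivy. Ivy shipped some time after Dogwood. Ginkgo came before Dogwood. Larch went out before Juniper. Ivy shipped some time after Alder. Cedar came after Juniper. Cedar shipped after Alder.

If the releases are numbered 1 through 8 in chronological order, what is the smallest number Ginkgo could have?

Hazel and Larch must both come before Ginkgo — 2 forced predecessors.
Nothing else is forced ahead of Ginkgo, so its earliest slot is position 2 + 1 = 3.

3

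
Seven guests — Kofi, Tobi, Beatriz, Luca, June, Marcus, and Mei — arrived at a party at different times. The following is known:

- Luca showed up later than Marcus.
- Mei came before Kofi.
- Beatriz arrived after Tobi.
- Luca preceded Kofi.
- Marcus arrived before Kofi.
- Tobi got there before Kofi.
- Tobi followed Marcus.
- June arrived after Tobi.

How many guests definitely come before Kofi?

Directly stated before Kofi: Luca, Marcus, Mei, and Tobi.
No chain forces June (or any of the others) ahead of Kofi.
That's Luca, Marcus, Mei, and Tobi — 4 in all.

4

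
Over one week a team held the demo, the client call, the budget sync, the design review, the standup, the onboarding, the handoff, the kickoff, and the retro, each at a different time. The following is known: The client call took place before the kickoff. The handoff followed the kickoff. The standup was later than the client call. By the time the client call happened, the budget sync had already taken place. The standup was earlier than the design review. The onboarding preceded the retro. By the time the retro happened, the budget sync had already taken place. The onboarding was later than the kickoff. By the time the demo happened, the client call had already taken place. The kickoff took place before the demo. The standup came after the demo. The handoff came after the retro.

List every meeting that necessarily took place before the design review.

Directly stated before the design review: the standup.
The budget sync reaches the design review via the budget sync → the client call → the standup → the design review.
The client call reaches the design review via the client call → the standup → the design review.
The demo reaches the design review via the demo → the standup → the design review.
Likewise the kickoff reaches the design review by chaining the stated constraints.
No chain forces the onboarding (or any of the others) ahead of the design review.

the budget sync, the client call, the demo, the kickoff, the standup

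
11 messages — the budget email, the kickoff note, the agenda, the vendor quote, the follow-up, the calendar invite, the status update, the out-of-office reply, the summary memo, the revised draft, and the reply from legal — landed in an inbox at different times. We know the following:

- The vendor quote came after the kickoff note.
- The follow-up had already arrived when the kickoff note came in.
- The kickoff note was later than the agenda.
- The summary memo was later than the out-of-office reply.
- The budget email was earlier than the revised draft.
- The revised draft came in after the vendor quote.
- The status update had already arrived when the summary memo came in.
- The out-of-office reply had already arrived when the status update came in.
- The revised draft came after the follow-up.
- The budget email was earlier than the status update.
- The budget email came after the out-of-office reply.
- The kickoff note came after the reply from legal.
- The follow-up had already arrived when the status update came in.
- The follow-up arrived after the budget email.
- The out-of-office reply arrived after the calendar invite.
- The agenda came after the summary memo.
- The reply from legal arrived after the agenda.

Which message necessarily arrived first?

the calendar invite

The calendar invite has a chain of constraints placing it before every other message, so the calendar invite must be first.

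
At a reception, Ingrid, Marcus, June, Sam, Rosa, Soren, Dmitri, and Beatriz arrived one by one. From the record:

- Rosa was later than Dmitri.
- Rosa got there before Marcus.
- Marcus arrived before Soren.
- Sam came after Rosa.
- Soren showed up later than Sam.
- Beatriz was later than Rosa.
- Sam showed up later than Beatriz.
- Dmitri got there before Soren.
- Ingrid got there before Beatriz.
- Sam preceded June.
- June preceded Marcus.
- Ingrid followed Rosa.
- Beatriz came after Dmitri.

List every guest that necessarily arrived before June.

Beatriz, Dmitri, Ingrid, Rosa, Sam

Directly stated before June: Sam.
Beatriz reaches June via Beatriz → Sam → June.
Dmitri reaches June via Dmitri → Rosa → Sam → June.
Ingrid reaches June via Ingrid → Beatriz → Sam → June.
Likewise Rosa reaches June by chaining the stated constraints.
No chain forces Marcus (or any of the others) ahead of June.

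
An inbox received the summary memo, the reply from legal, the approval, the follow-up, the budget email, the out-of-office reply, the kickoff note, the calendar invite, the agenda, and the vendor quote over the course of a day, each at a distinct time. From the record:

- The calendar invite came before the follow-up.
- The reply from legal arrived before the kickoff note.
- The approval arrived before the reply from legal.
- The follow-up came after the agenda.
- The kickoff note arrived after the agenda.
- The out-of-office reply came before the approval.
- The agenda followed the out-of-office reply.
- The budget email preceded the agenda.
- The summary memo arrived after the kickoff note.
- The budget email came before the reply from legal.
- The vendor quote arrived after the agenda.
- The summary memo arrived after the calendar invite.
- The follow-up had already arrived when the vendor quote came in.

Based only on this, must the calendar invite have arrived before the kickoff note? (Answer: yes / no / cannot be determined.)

cannot be determined

No chain of stated constraints runs from the calendar invite to the kickoff note, and none runs from the kickoff note to the calendar invite either.
So the relative order of the calendar invite and the kickoff note is not fixed by the given facts.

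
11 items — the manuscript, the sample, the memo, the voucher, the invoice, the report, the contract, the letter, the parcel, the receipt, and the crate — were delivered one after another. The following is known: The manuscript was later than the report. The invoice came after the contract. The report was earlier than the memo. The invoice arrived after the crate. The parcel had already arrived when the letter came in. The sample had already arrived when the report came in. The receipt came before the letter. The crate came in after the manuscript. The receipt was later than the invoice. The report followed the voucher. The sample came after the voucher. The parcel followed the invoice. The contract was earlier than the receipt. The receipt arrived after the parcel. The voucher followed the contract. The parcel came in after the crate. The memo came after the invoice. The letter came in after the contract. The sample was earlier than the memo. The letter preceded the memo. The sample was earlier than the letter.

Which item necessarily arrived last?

the memo

Every other item has a chain of constraints placing it before the memo, so the memo is last.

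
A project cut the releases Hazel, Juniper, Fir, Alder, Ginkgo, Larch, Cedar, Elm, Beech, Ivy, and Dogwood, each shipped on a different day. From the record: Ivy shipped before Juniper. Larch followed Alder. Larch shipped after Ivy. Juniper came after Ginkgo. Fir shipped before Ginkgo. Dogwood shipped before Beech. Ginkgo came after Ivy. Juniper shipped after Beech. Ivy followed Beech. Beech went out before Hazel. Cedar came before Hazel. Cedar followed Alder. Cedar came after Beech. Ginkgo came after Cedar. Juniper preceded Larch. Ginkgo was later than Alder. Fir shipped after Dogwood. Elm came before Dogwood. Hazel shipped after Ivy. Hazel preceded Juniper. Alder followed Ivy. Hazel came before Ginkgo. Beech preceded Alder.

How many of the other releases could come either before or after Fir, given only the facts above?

5

Forced before Fir: Dogwood and Elm; forced after Fir: Ginkgo, Juniper, and Larch.
That leaves Alder, Beech, Cedar, Hazel, and Ivy with no forced order relative to Fir — 5.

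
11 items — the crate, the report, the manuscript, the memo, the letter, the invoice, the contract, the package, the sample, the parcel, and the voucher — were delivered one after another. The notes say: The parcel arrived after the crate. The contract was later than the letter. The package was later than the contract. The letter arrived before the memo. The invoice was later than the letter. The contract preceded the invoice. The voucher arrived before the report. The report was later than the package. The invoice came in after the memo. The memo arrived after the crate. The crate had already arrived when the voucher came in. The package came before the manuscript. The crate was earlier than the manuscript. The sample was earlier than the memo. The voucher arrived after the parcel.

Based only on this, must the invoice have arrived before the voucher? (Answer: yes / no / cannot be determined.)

No chain of stated constraints runs from the invoice to the voucher, and none runs from the voucher to the invoice either.
So the relative order of the invoice and the voucher is not fixed by the given facts.

cannot be determined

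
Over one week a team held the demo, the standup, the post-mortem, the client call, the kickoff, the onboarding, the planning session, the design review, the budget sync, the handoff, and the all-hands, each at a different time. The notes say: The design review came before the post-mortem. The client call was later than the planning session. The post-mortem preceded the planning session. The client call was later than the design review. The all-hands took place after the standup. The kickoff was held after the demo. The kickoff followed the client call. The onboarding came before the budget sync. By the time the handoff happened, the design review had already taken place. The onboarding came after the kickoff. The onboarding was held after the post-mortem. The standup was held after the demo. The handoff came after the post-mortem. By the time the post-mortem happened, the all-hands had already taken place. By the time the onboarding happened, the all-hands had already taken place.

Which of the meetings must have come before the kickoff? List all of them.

Directly stated before the kickoff: the client call and the demo.
The all-hands reaches the kickoff via the all-hands → the post-mortem → the planning session → the client call → the kickoff.
The design review reaches the kickoff via the design review → the client call → the kickoff.
The planning session reaches the kickoff via the planning session → the client call → the kickoff.
Likewise the post-mortem and the standup each reach the kickoff by chaining the stated constraints.

the all-hands, the client call, the demo, the design review, the planning session, the post-mortem, the standup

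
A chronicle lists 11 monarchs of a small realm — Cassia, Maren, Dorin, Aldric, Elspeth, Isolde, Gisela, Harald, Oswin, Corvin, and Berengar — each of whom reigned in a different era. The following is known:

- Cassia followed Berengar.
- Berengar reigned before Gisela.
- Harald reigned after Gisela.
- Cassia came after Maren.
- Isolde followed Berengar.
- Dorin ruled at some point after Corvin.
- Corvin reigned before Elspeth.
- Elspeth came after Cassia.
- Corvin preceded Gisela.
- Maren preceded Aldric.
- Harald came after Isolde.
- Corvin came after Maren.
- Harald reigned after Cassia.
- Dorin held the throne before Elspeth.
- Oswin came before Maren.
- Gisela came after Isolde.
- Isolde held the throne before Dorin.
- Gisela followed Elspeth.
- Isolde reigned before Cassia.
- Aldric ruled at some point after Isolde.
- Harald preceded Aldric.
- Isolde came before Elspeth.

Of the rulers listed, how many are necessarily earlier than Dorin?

5

Directly stated before Dorin: Corvin and Isolde.
Berengar reaches Dorin via Berengar → Isolde → Dorin.
Maren reaches Dorin via Maren → Corvin → Dorin.
Oswin reaches Dorin via Oswin → Maren → Corvin → Dorin.
No chain forces Gisela (or any of the others) ahead of Dorin.
That's Berengar, Corvin, Isolde, Maren, and Oswin — 5 in all.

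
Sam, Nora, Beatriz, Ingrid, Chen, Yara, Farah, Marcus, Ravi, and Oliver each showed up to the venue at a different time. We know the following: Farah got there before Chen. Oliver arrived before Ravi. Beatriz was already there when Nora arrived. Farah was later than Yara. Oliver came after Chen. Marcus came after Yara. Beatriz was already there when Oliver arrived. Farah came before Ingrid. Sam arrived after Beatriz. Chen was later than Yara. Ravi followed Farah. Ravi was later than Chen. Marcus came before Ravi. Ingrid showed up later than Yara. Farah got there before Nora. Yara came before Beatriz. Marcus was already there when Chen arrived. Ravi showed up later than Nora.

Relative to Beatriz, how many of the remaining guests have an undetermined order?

4

Forced before Beatriz: Yara; forced after Beatriz: Nora, Oliver, Ravi, and Sam.
That leaves Chen, Farah, Ingrid, and Marcus with no forced order relative to Beatriz — 4.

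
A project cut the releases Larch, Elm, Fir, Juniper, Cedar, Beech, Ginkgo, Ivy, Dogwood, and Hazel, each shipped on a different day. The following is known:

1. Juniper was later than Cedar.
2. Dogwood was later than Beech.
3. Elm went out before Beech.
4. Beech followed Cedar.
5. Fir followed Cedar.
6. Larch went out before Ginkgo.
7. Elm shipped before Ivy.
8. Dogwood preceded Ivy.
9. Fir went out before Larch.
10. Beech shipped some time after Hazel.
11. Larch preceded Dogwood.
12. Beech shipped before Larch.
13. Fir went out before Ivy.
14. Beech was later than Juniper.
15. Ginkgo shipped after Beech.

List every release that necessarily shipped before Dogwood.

Beech, Cedar, Elm, Fir, Hazel, Juniper, Larch

Directly stated before Dogwood: Beech and Larch.
Cedar reaches Dogwood via Cedar → Beech → Dogwood.
Elm reaches Dogwood via Elm → Beech → Dogwood.
Fir reaches Dogwood via Fir → Larch → Dogwood.
Likewise Hazel and Juniper each reach Dogwood by chaining the stated constraints.
No chain forces Ginkgo (or any of the others) ahead of Dogwood.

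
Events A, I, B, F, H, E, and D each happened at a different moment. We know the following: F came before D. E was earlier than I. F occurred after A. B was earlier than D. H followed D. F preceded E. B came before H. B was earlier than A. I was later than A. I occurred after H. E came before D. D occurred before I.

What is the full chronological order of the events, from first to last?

B, A, F, E, D, H, I

The constraints fix every adjacent pair, so only one ordering works:
B → A → F → E → D → H → I.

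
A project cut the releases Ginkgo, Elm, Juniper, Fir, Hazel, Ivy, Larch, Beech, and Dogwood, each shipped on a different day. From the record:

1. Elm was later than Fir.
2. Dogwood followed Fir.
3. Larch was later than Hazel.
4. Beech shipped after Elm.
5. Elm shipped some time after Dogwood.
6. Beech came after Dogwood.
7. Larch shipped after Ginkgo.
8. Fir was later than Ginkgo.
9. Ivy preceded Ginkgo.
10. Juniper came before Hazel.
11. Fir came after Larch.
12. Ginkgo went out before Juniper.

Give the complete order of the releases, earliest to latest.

The constraints fix every adjacent pair, so only one ordering works:
Ivy → Ginkgo → Juniper → Hazel → Larch → Fir → Dogwood → Elm → Beech.

Ivy, Ginkgo, Juniper, Hazel, Larch, Fir, Dogwood, Elm, Beech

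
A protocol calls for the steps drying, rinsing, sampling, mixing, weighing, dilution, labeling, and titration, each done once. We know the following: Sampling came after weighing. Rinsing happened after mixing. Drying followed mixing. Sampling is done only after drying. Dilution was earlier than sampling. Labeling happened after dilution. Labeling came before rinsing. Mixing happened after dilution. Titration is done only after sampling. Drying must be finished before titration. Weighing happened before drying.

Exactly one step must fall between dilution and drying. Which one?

mixing

Tracing the constraints gives dilution → mixing → drying, so mixing sits after dilution and before drying.
No other step is forced both after dilution and before drying.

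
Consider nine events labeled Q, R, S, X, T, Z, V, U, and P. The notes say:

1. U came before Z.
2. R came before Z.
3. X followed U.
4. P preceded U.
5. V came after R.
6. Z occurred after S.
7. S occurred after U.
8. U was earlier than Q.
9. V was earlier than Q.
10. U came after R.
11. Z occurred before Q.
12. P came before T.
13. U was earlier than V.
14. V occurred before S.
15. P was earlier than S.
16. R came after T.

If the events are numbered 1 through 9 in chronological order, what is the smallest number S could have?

6

P, R, T, U, and V must all come before S — 5 forced predecessors.
Nothing else is forced ahead of S, so its earliest slot is position 5 + 1 = 6.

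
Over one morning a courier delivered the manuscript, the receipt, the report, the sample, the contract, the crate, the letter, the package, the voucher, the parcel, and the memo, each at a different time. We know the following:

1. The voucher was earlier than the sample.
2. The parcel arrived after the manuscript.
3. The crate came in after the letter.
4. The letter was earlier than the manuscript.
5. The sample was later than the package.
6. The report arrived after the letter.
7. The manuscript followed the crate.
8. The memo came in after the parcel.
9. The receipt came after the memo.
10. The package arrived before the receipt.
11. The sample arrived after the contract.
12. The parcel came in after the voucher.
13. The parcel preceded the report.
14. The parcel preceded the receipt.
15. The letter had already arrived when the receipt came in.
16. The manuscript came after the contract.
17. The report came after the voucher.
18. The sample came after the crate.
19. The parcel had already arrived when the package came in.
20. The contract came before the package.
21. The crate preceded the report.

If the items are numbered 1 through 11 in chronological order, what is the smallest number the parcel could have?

The contract, the crate, the letter, the manuscript, and the voucher must all come before the parcel — 5 forced predecessors.
Nothing else is forced ahead of the parcel, so its earliest slot is position 5 + 1 = 6.

6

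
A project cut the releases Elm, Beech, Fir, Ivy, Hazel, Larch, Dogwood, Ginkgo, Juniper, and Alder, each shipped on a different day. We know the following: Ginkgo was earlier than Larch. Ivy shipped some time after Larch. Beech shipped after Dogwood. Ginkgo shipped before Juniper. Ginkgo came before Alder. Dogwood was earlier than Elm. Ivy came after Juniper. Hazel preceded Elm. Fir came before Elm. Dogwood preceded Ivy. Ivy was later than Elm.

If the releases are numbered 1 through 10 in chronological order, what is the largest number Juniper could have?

Juniper must come before Ivy — 1 release forced after it.
Everything else can be placed before Juniper in some valid order, so Juniper can sit as late as position 10 − 1 = 9.

9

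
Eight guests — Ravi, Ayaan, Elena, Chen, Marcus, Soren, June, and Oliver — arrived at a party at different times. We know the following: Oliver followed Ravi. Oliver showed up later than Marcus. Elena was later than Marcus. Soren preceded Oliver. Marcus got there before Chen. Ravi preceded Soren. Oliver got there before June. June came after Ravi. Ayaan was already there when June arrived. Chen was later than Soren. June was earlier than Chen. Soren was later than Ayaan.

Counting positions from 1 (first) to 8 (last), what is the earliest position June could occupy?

Ayaan, Marcus, Oliver, Ravi, and Soren must all come before June — 5 forced predecessors.
Nothing else is forced ahead of June, so their earliest slot is position 5 + 1 = 6.

6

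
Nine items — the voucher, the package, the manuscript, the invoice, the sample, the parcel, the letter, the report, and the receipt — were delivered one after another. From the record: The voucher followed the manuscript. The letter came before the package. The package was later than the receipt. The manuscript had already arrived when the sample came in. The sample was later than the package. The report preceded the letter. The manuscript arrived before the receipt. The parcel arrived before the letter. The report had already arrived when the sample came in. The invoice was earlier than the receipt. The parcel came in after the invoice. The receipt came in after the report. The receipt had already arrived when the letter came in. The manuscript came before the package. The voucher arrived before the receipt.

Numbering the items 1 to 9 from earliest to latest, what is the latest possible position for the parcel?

The parcel must come before the letter, the package, and the sample — 3 items forced after it.
Everything else can be placed before the parcel in some valid order, so the parcel can sit as late as position 9 − 3 = 6.

6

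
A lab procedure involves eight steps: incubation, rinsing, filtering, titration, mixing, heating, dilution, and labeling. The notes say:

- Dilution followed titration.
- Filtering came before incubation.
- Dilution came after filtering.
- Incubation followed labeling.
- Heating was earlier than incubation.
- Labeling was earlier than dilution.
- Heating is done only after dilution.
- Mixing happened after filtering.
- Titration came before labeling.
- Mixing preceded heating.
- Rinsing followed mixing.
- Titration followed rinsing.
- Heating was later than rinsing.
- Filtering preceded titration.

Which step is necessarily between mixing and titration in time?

Tracing the constraints gives mixing → rinsing → titration, so rinsing sits after mixing and before titration.
No other step is forced both after mixing and before titration.

rinsing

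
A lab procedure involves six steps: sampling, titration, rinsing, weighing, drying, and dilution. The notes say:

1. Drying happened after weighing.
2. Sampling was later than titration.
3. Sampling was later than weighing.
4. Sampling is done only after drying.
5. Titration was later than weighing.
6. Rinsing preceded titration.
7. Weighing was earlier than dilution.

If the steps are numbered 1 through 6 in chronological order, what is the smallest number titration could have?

Rinsing and weighing must both come before titration — 2 forced predecessors.
Nothing else is forced ahead of titration, so its earliest slot is position 2 + 1 = 3.

3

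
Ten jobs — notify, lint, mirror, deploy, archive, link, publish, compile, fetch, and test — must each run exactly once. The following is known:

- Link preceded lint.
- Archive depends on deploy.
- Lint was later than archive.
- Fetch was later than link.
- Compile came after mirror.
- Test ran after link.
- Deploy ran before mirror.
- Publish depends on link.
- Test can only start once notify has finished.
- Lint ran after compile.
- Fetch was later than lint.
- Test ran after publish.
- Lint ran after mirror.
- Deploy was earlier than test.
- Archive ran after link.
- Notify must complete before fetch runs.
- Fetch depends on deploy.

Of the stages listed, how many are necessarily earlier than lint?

Directly stated before lint: archive, compile, link, and mirror.
Deploy reaches lint via deploy → mirror → lint.
That's archive, compile, deploy, link, and mirror — 5 in all.

5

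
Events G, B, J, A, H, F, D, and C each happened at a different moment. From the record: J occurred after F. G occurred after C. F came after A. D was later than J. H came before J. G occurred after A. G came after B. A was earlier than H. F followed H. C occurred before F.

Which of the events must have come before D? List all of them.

Directly stated before D: J.
A reaches D via A → F → J → D.
C reaches D via C → F → J → D.
F reaches D via F → J → D.
Likewise H reaches D by chaining the stated constraints.
No chain forces G (or any of the others) ahead of D.

A, C, F, H, J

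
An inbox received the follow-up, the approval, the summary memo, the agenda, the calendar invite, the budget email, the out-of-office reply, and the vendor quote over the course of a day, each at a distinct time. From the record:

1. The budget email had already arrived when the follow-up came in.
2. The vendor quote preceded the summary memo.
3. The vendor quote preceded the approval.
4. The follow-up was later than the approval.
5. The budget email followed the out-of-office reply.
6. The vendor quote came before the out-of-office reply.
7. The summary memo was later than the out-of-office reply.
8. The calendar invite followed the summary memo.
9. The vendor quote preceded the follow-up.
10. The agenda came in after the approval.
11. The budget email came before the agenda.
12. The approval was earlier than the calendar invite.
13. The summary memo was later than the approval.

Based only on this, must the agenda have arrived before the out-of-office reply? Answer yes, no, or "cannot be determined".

Tracing the constraints gives the out-of-office reply → the budget email → the agenda, so the out-of-office reply must come before the agenda.
That means the agenda cannot be before the out-of-office reply.

no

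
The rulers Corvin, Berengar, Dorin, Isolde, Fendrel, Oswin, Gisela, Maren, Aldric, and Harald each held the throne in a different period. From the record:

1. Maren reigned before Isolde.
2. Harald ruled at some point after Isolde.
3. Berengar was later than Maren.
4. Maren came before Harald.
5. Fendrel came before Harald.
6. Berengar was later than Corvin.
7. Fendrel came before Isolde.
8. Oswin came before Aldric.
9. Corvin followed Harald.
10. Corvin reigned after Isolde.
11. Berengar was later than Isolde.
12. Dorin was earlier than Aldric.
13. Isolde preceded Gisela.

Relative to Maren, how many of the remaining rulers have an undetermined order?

Forced after Maren: Berengar, Corvin, Gisela, Harald, and Isolde.
That leaves Aldric, Dorin, Fendrel, and Oswin with no forced order relative to Maren — 4.

4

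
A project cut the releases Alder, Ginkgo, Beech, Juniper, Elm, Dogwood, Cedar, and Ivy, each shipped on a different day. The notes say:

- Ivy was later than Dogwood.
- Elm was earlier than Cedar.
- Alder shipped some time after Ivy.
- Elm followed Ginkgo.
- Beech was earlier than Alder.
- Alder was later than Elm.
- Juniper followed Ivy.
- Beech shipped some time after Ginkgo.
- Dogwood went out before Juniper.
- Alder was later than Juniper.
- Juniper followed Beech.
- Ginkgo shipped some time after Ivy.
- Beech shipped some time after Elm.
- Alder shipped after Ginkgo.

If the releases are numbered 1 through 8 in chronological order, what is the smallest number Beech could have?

5

Dogwood, Elm, Ginkgo, and Ivy must all come before Beech — 4 forced predecessors.
Nothing else is forced ahead of Beech, so its earliest slot is position 4 + 1 = 5.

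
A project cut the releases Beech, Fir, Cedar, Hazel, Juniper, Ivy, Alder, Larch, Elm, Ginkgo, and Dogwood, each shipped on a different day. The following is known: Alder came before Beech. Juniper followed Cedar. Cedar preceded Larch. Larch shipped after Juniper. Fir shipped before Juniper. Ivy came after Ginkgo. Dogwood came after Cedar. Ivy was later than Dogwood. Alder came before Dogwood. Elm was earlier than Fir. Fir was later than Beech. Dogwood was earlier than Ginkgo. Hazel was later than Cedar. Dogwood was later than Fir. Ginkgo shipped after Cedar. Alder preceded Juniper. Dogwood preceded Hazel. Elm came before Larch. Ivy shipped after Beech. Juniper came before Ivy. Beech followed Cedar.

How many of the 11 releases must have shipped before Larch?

Directly stated before Larch: Cedar, Elm, and Juniper.
Alder reaches Larch via Alder → Juniper → Larch.
Beech reaches Larch via Beech → Fir → Juniper → Larch.
Fir reaches Larch via Fir → Juniper → Larch.
That's Alder, Beech, Cedar, Elm, Fir, and Juniper — 6 in all.

6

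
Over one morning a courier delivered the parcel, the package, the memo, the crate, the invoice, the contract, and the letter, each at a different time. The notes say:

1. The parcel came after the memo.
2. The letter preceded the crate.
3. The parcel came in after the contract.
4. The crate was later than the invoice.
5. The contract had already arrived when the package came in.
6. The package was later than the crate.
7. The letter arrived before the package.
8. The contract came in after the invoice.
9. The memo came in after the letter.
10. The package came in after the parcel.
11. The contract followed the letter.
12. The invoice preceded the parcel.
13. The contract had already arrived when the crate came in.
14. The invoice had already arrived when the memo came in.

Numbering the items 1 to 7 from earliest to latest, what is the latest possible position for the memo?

The memo must come before the package and the parcel — 2 items forced after it.
Everything else can be placed before the memo in some valid order, so the memo can sit as late as position 7 − 2 = 5.

5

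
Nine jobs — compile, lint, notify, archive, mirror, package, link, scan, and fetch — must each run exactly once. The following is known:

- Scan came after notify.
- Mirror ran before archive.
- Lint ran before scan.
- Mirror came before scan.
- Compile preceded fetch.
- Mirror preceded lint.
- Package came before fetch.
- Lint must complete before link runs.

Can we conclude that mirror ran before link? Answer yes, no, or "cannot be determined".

yes

Chain the constraints: mirror → lint → link. Each link is directly stated, so mirror comes before link.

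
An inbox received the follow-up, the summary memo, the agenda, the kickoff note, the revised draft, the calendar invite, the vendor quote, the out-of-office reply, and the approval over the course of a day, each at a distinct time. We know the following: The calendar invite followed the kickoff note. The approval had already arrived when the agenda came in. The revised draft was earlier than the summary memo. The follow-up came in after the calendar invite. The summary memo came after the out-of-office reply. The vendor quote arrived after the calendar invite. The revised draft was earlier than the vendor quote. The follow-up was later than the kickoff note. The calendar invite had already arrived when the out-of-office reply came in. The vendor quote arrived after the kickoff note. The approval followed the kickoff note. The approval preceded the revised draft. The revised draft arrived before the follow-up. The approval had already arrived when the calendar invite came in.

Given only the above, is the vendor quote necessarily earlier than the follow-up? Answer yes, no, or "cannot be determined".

No chain of stated constraints runs from the vendor quote to the follow-up, and none runs from the follow-up to the vendor quote either.
So the relative order of the vendor quote and the follow-up is not fixed by the given facts.

cannot be determined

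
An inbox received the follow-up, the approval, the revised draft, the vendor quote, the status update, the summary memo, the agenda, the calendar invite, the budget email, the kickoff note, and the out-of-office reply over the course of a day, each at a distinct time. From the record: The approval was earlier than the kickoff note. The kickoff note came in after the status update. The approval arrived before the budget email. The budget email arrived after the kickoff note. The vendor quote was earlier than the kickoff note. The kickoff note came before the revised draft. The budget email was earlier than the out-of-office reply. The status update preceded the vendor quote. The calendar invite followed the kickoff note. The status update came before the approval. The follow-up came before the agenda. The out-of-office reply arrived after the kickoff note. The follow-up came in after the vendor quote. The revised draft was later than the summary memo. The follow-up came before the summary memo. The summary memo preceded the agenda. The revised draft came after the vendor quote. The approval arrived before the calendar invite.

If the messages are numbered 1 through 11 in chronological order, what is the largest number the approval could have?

6

The approval must come before the budget email, the calendar invite, the kickoff note, the out-of-office reply, and the revised draft — 5 messages forced after it.
Everything else can be placed before the approval in some valid order, so the approval can sit as late as position 11 − 5 = 6.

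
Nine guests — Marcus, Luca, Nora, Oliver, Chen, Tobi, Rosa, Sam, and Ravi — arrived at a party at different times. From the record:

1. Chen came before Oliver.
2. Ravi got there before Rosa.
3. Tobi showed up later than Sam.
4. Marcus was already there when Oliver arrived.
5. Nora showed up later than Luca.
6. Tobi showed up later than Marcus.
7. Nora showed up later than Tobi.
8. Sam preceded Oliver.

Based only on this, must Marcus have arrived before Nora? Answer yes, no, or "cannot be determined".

yes

Chain the constraints: Marcus → Tobi → Nora. Each link is directly stated, so Marcus comes before Nora.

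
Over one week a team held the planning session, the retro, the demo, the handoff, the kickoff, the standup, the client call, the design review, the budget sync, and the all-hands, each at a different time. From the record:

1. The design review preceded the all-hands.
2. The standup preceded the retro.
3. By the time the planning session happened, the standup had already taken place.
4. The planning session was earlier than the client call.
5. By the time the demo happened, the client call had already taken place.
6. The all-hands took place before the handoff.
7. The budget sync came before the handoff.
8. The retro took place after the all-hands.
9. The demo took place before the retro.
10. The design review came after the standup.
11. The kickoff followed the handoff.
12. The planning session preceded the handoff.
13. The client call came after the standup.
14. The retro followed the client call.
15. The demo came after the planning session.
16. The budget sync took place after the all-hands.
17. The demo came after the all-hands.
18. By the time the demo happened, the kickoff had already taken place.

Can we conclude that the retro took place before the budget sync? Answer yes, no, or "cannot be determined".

no

Tracing the constraints gives the budget sync → the handoff → the kickoff → the demo → the retro, so the budget sync must come before the retro.
That means the retro cannot be before the budget sync.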